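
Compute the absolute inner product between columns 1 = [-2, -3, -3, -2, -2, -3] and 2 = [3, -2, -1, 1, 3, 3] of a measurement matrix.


Inner product: -2*3 + -3*-2 + -3*-1 + -2*1 + -2*3 + -3*3
Products: [-6, 6, 3, -2, -6, -9]
Sum = -14.
|dot| = 14.

14


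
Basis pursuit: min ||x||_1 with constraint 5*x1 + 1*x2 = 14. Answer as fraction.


Axis intercepts:
  x1 = 14/5, x2 = 0: L1 = 14/5
  x1 = 0, x2 = 14: L1 = 14
x* = (14/5, 0)
||x*||_1 = 14/5.

14/5


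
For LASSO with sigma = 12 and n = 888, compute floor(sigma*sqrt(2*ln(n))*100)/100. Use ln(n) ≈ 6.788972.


ln(888) ≈ 6.788972.
2*ln(n) ≈ 13.577944.
sqrt(2*ln(n)) ≈ sqrt(13.577944) ≈ 3.684826.
lambda ≈ 12*3.684826 = 44.217912.
floor(lambda*100)/100 = 44.21.

44.21


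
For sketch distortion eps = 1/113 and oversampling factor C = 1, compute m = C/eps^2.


1/eps = 113.
(1/eps)^2 = 12769.
m = 1*12769 = 12769.

12769


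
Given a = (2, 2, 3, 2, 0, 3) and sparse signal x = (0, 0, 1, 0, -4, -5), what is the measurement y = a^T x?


Non-zero terms: ['3*1', '0*-4', '3*-5']
Products: [3, 0, -15]
y = sum = -12.

-12


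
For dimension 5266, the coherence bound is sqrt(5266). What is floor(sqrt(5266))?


72^2 = 5184 <= 5266 < 5329 = 73^2, so 72 <= sqrt(5266) < 73.
floor(sqrt(5266)) = 72.

72


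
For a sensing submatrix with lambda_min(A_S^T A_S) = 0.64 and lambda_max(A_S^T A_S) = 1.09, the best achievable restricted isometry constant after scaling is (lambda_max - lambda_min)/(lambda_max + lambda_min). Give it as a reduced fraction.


lambda_max - lambda_min = 1.09 - 0.64 = 0.45.
lambda_max + lambda_min = 1.09 + 0.64 = 1.73.
delta = 0.45/1.73 = 45/173.

45/173


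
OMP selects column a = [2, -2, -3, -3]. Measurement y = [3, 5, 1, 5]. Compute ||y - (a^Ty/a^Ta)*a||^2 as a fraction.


a^T a = 26.
a^T y = -22.
coeff = -22/26 = -11/13.
||r||^2 = 538/13.

538/13


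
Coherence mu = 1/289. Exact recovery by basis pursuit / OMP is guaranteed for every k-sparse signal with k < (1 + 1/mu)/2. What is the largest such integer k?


1/mu = 289.
1 + 1/mu = 290.
(1 + 1/mu)/2 = 145 is an integer and the inequality is strict, so k_max = 145 - 1 = 144.

144


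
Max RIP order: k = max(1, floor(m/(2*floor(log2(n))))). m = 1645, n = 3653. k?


floor(log2(3653)) = 11.
2*11 = 22.
m/(2*floor(log2(n))) = 1645/22 ≈ 74.7727.
floor = 74.
k = max(1, 74) = 74.

74


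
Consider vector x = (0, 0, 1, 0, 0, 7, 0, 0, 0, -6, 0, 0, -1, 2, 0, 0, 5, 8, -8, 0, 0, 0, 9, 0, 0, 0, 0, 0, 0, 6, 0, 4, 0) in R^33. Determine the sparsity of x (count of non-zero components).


Non-zero positions: [2, 5, 9, 12, 13, 16, 17, 18, 22, 29, 31].
Sparsity = 11.

11


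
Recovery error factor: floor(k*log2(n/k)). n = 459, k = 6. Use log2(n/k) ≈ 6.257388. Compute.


log2(n/k) = log2(459/6) ≈ 6.257388.
k*log2(n/k) ≈ 6*6.257388 = 37.544328.
floor(37.544328) = 37.

37


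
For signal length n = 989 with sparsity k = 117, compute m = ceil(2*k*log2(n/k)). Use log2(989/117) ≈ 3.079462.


log2(n/k) = log2(989/117) ≈ 3.079462.
2*k*log2(n/k) ≈ 2*117*3.079462 = 720.594108.
m = ceil(720.594108) = 721.

721


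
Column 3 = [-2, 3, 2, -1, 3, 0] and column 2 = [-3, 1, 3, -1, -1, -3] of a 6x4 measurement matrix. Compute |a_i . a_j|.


Inner product: -2*-3 + 3*1 + 2*3 + -1*-1 + 3*-1 + 0*-3
Products: [6, 3, 6, 1, -3, 0]
Sum = 13.
|dot| = 13.

13


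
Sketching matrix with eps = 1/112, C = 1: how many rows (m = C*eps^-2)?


1/eps = 112.
(1/eps)^2 = 12544.
m = 1*12544 = 12544.

12544


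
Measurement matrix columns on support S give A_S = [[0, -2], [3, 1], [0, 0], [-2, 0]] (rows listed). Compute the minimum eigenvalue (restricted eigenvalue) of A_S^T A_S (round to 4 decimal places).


A_S^T A_S = [[13, 3], [3, 5]].
trace = 18.
det = 56.
disc = trace^2 - 4*det = 324 - 4*56 = 100.
sqrt(100) = 10.
lam_min = (18 - 10)/2 = 4 = 4.0000.

4.0000


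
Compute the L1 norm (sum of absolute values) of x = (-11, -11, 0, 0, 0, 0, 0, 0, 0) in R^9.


Non-zero entries: [(0, -11), (1, -11)]
Absolute values: [11, 11]
||x||_1 = sum = 22.

22


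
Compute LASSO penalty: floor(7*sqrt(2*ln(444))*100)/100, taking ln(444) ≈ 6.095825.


ln(444) ≈ 6.095825.
2*ln(n) ≈ 12.19165.
sqrt(2*ln(n)) ≈ sqrt(12.19165) ≈ 3.491654.
lambda ≈ 7*3.491654 = 24.441578.
floor(lambda*100)/100 = 24.44.

24.44


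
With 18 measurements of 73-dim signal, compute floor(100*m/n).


100*m/n = 100*18/73 ≈ 24.6575.
floor = 24.

24


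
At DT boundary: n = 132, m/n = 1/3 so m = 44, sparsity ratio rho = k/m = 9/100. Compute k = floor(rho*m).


m = 1/3*132 = 44.
rho = 9/100.
rho*m = 9/100*44 = 3.96.
k = floor(3.96) = 3.

3


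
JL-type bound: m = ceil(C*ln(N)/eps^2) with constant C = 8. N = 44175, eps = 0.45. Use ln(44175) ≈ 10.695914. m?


ln(44175) ≈ 10.695914.
eps^2 = 0.45^2 = 0.2025.
C*ln(N)/eps^2 ≈ 8*10.695914/0.2025 ≈ 422.5546.
m = ceil(422.5546) = 423.

423


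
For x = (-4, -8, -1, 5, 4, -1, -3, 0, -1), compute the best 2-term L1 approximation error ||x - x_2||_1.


Sorted |x_i| descending: [8, 5, 4, 4, 3, 1, 1, 1, 0]
Keep top 2: [8, 5]
Tail entries: [4, 4, 3, 1, 1, 1, 0]
L1 error = sum of tail = 14.

14


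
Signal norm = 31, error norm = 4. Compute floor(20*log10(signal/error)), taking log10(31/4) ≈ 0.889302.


||x||/||e|| = 31/4.
log10(31/4) ≈ 0.889302.
20*log10(||x||/||e||) ≈ 20*0.889302 = 17.78604.
floor(17.78604) = 17.

17


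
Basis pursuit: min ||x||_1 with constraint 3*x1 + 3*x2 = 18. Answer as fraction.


Axis intercepts:
  x1 = 6, x2 = 0: L1 = 6
  x1 = 0, x2 = 6: L1 = 6
x* = (6, 0)
||x*||_1 = 6.

6


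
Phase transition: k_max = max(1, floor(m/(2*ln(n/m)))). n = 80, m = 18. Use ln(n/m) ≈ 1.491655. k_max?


n/m = 80/18 = 40/9.
ln(n/m) ≈ 1.491655.
2*ln(n/m) ≈ 2.98331.
m/(2*ln(n/m)) ≈ 18/2.98331 ≈ 6.0336.
floor = 6.
k_max = max(1, 6) = 6.

6


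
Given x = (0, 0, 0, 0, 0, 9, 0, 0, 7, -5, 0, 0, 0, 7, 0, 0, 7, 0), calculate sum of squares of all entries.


Non-zero entries: [(5, 9), (8, 7), (9, -5), (13, 7), (16, 7)]
Squares: [81, 49, 25, 49, 49]
||x||_2^2 = sum = 253.

253


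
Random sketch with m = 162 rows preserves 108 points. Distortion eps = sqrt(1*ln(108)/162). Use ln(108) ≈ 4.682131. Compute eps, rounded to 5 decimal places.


ln(108) ≈ 4.682131.
1*ln(N)/m ≈ 1*4.682131/162 ≈ 0.02890204.
eps = sqrt(0.02890204) ≈ 0.170006 ≈ 0.17001.

0.17001


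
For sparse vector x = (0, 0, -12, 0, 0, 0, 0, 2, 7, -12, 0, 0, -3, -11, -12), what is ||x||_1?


Non-zero entries: [(2, -12), (7, 2), (8, 7), (9, -12), (12, -3), (13, -11), (14, -12)]
Absolute values: [12, 2, 7, 12, 3, 11, 12]
||x||_1 = sum = 59.

59


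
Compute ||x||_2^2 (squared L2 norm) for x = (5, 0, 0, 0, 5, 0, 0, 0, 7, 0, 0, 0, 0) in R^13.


Non-zero entries: [(0, 5), (4, 5), (8, 7)]
Squares: [25, 25, 49]
||x||_2^2 = sum = 99.

99


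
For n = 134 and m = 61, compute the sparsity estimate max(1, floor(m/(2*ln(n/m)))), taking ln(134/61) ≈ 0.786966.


n/m = 134/61.
ln(n/m) ≈ 0.786966.
2*ln(n/m) ≈ 1.573932.
m/(2*ln(n/m)) ≈ 61/1.573932 ≈ 38.7564.
floor = 38.
k_max = max(1, 38) = 38.

38


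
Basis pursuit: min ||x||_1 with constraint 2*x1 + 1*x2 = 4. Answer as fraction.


Axis intercepts:
  x1 = 2, x2 = 0: L1 = 2
  x1 = 0, x2 = 4: L1 = 4
x* = (2, 0)
||x*||_1 = 2.

2


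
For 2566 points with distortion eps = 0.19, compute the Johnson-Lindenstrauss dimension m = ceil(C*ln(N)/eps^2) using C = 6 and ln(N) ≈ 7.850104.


ln(2566) ≈ 7.850104.
eps^2 = 0.19^2 = 0.0361.
C*ln(N)/eps^2 ≈ 6*7.850104/0.0361 ≈ 1304.7264.
m = ceil(1304.7264) = 1305.

1305


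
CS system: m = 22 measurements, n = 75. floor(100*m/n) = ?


100*m/n = 100*22/75 ≈ 29.3333.
floor = 29.

29


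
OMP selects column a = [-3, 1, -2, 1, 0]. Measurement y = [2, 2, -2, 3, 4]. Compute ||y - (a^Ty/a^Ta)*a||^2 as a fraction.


a^T a = 15.
a^T y = 3.
coeff = 3/15 = 1/5.
||r||^2 = 182/5.

182/5


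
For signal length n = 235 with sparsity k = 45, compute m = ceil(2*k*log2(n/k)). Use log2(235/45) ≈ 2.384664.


log2(n/k) = log2(235/45) ≈ 2.384664.
2*k*log2(n/k) ≈ 2*45*2.384664 = 214.61976.
m = ceil(214.61976) = 215.

215


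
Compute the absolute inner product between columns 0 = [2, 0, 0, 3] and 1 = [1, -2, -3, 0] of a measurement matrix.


Inner product: 2*1 + 0*-2 + 0*-3 + 3*0
Products: [2, 0, 0, 0]
Sum = 2.
|dot| = 2.

2


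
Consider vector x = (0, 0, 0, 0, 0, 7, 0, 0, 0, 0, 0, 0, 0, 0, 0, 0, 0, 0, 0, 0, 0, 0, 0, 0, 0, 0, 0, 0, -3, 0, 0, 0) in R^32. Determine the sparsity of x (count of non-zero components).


Non-zero positions: [5, 28].
Sparsity = 2.

2


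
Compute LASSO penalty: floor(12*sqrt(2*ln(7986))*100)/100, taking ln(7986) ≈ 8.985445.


ln(7986) ≈ 8.985445.
2*ln(n) ≈ 17.97089.
sqrt(2*ln(n)) ≈ sqrt(17.97089) ≈ 4.239209.
lambda ≈ 12*4.239209 = 50.870508.
floor(lambda*100)/100 = 50.87.

50.87


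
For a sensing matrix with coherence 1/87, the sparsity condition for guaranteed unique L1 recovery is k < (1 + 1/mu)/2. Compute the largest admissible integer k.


1/mu = 87.
1 + 1/mu = 88.
(1 + 1/mu)/2 = 44 is an integer and the inequality is strict, so k_max = 44 - 1 = 43.

43


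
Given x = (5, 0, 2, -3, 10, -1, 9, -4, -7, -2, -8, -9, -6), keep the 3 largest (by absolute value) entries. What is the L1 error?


Sorted |x_i| descending: [10, 9, 9, 8, 7, 6, 5, 4, 3, 2, 2, 1, 0]
Keep top 3: [10, 9, 9]
Tail entries: [8, 7, 6, 5, 4, 3, 2, 2, 1, 0]
L1 error = sum of tail = 38.

38


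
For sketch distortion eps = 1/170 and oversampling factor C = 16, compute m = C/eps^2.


1/eps = 170.
(1/eps)^2 = 28900.
m = 16*28900 = 462400.

462400


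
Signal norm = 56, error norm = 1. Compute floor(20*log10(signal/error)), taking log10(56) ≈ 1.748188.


||x||/||e|| = 56/1 = 56.
log10(56) ≈ 1.748188.
20*log10(||x||/||e||) ≈ 20*1.748188 = 34.96376.
floor(34.96376) = 34.

34


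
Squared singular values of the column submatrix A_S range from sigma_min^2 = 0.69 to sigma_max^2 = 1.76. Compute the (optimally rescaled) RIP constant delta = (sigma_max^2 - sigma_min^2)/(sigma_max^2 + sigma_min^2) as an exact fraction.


lambda_max - lambda_min = 1.76 - 0.69 = 1.07.
lambda_max + lambda_min = 1.76 + 0.69 = 2.45.
delta = 1.07/2.45 = 107/245.

107/245


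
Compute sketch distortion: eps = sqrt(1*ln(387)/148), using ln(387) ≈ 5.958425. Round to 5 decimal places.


ln(387) ≈ 5.958425.
1*ln(N)/m ≈ 1*5.958425/148 ≈ 0.04025963.
eps = sqrt(0.04025963) ≈ 0.200648 ≈ 0.20065.

0.20065


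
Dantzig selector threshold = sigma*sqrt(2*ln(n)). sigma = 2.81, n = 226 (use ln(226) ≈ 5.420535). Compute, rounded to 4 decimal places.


ln(226) ≈ 5.420535.
2*ln(n) ≈ 10.84107.
sqrt(2*ln(n)) ≈ sqrt(10.84107) ≈ 3.292578.
threshold ≈ 2.81*3.292578 = 9.25214418 ≈ 9.2521.

9.2521


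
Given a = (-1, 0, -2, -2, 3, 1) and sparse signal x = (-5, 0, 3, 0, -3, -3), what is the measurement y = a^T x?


Non-zero terms: ['-1*-5', '-2*3', '3*-3', '1*-3']
Products: [5, -6, -9, -3]
y = sum = -13.

-13


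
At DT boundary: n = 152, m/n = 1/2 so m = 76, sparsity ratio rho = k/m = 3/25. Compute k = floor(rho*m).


m = 1/2*152 = 76.
rho = 3/25.
rho*m = 3/25*76 = 9.12.
k = floor(9.12) = 9.

9


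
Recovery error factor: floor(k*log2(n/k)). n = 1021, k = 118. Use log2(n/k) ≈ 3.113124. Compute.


log2(n/k) = log2(1021/118) ≈ 3.113124.
k*log2(n/k) ≈ 118*3.113124 = 367.348632.
floor(367.348632) = 367.

367


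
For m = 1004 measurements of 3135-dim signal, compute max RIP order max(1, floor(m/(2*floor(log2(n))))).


floor(log2(3135)) = 11.
2*11 = 22.
m/(2*floor(log2(n))) = 1004/22 ≈ 45.6364.
floor = 45.
k = max(1, 45) = 45.

45


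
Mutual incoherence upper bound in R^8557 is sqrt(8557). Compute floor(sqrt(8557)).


92^2 = 8464 <= 8557 < 8649 = 93^2, so 92 <= sqrt(8557) < 93.
floor(sqrt(8557)) = 92.

92


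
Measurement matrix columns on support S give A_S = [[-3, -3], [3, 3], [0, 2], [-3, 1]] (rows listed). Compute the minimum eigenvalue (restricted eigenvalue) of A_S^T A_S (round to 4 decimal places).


A_S^T A_S = [[27, 15], [15, 23]].
trace = 50.
det = 396.
disc = trace^2 - 4*det = 2500 - 4*396 = 916.
sqrt(916) ≈ 30.265492.
lam_min = (50 - sqrt(916))/2 ≈ (50 - 30.265492)/2 = 9.867254 ≈ 9.8673.

9.8673


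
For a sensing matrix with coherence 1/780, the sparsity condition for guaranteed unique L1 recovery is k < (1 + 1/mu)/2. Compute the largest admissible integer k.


1/mu = 780.
1 + 1/mu = 781.
(1 + 1/mu)/2 = 390.5 is not an integer, so k_max = floor(390.5) = 390.

390


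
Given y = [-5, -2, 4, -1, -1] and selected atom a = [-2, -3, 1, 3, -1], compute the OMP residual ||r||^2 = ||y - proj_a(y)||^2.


a^T a = 24.
a^T y = 18.
coeff = 18/24 = 3/4.
||r||^2 = 67/2.

67/2


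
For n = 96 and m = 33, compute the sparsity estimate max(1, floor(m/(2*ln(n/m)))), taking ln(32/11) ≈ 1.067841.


n/m = 96/33 = 32/11.
ln(n/m) ≈ 1.067841.
2*ln(n/m) ≈ 2.135682.
m/(2*ln(n/m)) ≈ 33/2.135682 ≈ 15.4517.
floor = 15.
k_max = max(1, 15) = 15.

15


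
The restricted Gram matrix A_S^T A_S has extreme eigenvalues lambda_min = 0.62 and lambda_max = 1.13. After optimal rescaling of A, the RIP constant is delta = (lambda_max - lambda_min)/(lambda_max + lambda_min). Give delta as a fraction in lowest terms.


lambda_max - lambda_min = 1.13 - 0.62 = 0.51.
lambda_max + lambda_min = 1.13 + 0.62 = 1.75.
delta = 0.51/1.75 = 51/175.

51/175


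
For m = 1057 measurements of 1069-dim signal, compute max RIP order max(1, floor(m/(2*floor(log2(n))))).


floor(log2(1069)) = 10.
2*10 = 20.
m/(2*floor(log2(n))) = 1057/20 ≈ 52.85.
floor = 52.
k = max(1, 52) = 52.

52


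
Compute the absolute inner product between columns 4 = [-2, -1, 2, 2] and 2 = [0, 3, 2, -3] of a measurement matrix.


Inner product: -2*0 + -1*3 + 2*2 + 2*-3
Products: [0, -3, 4, -6]
Sum = -5.
|dot| = 5.

5


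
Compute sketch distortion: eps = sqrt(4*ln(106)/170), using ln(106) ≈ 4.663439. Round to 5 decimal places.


ln(106) ≈ 4.663439.
4*ln(N)/m ≈ 4*4.663439/170 ≈ 0.10972798.
eps = sqrt(0.10972798) ≈ 0.3312521 ≈ 0.33125.

0.33125


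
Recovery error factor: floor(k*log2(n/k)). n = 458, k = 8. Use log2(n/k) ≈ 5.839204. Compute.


log2(n/k) = log2(458/8) ≈ 5.839204.
k*log2(n/k) ≈ 8*5.839204 = 46.713632.
floor(46.713632) = 46.

46


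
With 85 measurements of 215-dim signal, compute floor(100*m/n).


100*m/n = 100*85/215 ≈ 39.5349.
floor = 39.

39


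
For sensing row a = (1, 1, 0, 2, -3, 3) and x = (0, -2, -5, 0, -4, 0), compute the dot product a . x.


Non-zero terms: ['1*-2', '0*-5', '-3*-4']
Products: [-2, 0, 12]
y = sum = 10.

10


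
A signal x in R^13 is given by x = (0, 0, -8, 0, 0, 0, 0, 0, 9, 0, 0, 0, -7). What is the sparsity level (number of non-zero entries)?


Non-zero positions: [2, 8, 12].
Sparsity = 3.

3


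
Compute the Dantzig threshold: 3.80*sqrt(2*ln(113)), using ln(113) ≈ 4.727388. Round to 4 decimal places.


ln(113) ≈ 4.727388.
2*ln(n) ≈ 9.454776.
sqrt(2*ln(n)) ≈ sqrt(9.454776) ≈ 3.074862.
threshold ≈ 3.80*3.074862 = 11.6844756 ≈ 11.6845.

11.6845


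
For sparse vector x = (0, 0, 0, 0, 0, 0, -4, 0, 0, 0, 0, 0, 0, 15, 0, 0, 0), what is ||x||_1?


Non-zero entries: [(6, -4), (13, 15)]
Absolute values: [4, 15]
||x||_1 = sum = 19.

19


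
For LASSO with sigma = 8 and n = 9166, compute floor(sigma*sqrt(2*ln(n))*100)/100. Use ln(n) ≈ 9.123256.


ln(9166) ≈ 9.123256.
2*ln(n) ≈ 18.246512.
sqrt(2*ln(n)) ≈ sqrt(18.246512) ≈ 4.271594.
lambda ≈ 8*4.271594 = 34.172752.
floor(lambda*100)/100 = 34.17.

34.17


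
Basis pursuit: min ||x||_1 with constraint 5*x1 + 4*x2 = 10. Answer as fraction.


Axis intercepts:
  x1 = 2, x2 = 0: L1 = 2
  x1 = 0, x2 = 5/2: L1 = 5/2
x* = (2, 0)
||x*||_1 = 2.

2


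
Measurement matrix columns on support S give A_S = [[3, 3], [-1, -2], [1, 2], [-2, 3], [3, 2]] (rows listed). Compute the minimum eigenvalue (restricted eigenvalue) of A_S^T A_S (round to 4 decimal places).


A_S^T A_S = [[24, 13], [13, 30]].
trace = 54.
det = 551.
disc = trace^2 - 4*det = 2916 - 4*551 = 712.
sqrt(712) ≈ 26.683328.
lam_min = (54 - sqrt(712))/2 ≈ (54 - 26.683328)/2 = 13.658336 ≈ 13.6583.

13.6583


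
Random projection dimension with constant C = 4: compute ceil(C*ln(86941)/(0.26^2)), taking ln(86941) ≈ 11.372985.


ln(86941) ≈ 11.372985.
eps^2 = 0.26^2 = 0.0676.
C*ln(N)/eps^2 ≈ 4*11.372985/0.0676 ≈ 672.9577.
m = ceil(672.9577) = 673.

673


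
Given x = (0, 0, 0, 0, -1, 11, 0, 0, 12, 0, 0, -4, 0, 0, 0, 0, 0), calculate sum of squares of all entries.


Non-zero entries: [(4, -1), (5, 11), (8, 12), (11, -4)]
Squares: [1, 121, 144, 16]
||x||_2^2 = sum = 282.

282


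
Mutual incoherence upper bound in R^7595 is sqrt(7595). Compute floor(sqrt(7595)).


87^2 = 7569 <= 7595 < 7744 = 88^2, so 87 <= sqrt(7595) < 88.
floor(sqrt(7595)) = 87.

87


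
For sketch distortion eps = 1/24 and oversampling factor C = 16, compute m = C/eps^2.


1/eps = 24.
(1/eps)^2 = 576.
m = 16*576 = 9216.

9216


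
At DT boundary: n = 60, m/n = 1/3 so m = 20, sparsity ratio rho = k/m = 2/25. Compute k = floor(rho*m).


m = 1/3*60 = 20.
rho = 2/25.
rho*m = 2/25*20 = 1.6.
k = floor(1.6) = 1.

1


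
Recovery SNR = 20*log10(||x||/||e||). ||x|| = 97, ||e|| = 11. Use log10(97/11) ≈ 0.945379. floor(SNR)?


||x||/||e|| = 97/11.
log10(97/11) ≈ 0.945379.
20*log10(||x||/||e||) ≈ 20*0.945379 = 18.90758.
floor(18.90758) = 18.

18


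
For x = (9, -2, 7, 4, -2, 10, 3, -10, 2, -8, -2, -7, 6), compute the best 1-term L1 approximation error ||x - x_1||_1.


Sorted |x_i| descending: [10, 10, 9, 8, 7, 7, 6, 4, 3, 2, 2, 2, 2]
Keep top 1: [10]
Tail entries: [10, 9, 8, 7, 7, 6, 4, 3, 2, 2, 2, 2]
L1 error = sum of tail = 62.

62


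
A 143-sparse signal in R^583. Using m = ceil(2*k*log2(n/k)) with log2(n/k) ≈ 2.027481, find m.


log2(n/k) = log2(583/143) ≈ 2.027481.
2*k*log2(n/k) ≈ 2*143*2.027481 = 579.859566.
m = ceil(579.859566) = 580.

580


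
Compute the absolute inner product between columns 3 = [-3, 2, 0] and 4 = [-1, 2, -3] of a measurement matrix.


Inner product: -3*-1 + 2*2 + 0*-3
Products: [3, 4, 0]
Sum = 7.
|dot| = 7.

7


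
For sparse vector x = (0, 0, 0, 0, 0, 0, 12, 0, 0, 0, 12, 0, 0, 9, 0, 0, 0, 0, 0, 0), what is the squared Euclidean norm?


Non-zero entries: [(6, 12), (10, 12), (13, 9)]
Squares: [144, 144, 81]
||x||_2^2 = sum = 369.

369


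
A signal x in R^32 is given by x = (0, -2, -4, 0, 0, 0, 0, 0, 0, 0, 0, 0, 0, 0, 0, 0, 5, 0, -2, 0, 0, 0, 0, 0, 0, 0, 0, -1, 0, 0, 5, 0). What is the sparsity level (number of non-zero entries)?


Non-zero positions: [1, 2, 16, 18, 27, 30].
Sparsity = 6.

6


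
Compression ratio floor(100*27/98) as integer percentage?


100*m/n = 100*27/98 ≈ 27.551.
floor = 27.

27


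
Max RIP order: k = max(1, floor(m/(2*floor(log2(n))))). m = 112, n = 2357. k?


floor(log2(2357)) = 11.
2*11 = 22.
m/(2*floor(log2(n))) = 112/22 ≈ 5.0909.
floor = 5.
k = max(1, 5) = 5.

5


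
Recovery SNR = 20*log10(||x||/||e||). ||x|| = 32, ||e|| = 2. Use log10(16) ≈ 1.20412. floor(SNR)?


||x||/||e|| = 32/2 = 16.
log10(16) ≈ 1.20412.
20*log10(||x||/||e||) ≈ 20*1.20412 = 24.0824.
floor(24.0824) = 24.

24


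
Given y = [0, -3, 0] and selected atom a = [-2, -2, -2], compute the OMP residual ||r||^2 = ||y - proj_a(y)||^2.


a^T a = 12.
a^T y = 6.
coeff = 6/12 = 1/2.
||r||^2 = 6.

6


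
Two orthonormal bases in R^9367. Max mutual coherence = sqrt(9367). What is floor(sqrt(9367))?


96^2 = 9216 <= 9367 < 9409 = 97^2, so 96 <= sqrt(9367) < 97.
floor(sqrt(9367)) = 96.

96


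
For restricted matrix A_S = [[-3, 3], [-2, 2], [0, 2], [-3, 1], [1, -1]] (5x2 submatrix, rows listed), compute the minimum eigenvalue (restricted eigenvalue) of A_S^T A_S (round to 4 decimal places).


A_S^T A_S = [[23, -17], [-17, 19]].
trace = 42.
det = 148.
disc = trace^2 - 4*det = 1764 - 4*148 = 1172.
sqrt(1172) ≈ 34.234486.
lam_min = (42 - sqrt(1172))/2 ≈ (42 - 34.234486)/2 = 3.882757 ≈ 3.8828.

3.8828


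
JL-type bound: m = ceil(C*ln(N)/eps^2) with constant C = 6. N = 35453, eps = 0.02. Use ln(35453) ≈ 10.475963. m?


ln(35453) ≈ 10.475963.
eps^2 = 0.02^2 = 0.0004.
C*ln(N)/eps^2 ≈ 6*10.475963/0.0004 ≈ 157139.445.
m = ceil(157139.445) = 157140.

157140


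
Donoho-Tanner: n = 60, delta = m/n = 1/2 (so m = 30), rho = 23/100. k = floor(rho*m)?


m = 1/2*60 = 30.
rho = 23/100.
rho*m = 23/100*30 = 6.9.
k = floor(6.9) = 6.

6


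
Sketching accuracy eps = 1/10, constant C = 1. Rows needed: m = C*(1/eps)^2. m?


1/eps = 10.
(1/eps)^2 = 100.
m = 1*100 = 100.

100


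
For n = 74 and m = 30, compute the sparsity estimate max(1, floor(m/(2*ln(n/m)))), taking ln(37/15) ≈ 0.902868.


n/m = 74/30 = 37/15.
ln(n/m) ≈ 0.902868.
2*ln(n/m) ≈ 1.805736.
m/(2*ln(n/m)) ≈ 30/1.805736 ≈ 16.6137.
floor = 16.
k_max = max(1, 16) = 16.

16


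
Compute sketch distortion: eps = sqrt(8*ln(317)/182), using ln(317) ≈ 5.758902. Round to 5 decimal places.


ln(317) ≈ 5.758902.
8*ln(N)/m ≈ 8*5.758902/182 ≈ 0.25313855.
eps = sqrt(0.25313855) ≈ 0.5031288 ≈ 0.50313.

0.50313


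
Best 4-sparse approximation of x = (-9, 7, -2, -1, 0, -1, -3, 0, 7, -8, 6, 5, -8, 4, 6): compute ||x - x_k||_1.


Sorted |x_i| descending: [9, 8, 8, 7, 7, 6, 6, 5, 4, 3, 2, 1, 1, 0, 0]
Keep top 4: [9, 8, 8, 7]
Tail entries: [7, 6, 6, 5, 4, 3, 2, 1, 1, 0, 0]
L1 error = sum of tail = 35.

35


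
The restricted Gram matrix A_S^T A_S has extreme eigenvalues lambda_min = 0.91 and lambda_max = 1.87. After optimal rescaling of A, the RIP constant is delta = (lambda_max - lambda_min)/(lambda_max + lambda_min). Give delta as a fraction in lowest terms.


lambda_max - lambda_min = 1.87 - 0.91 = 0.96.
lambda_max + lambda_min = 1.87 + 0.91 = 2.78.
delta = 0.96/2.78 = 96/278 = 48/139.

48/139


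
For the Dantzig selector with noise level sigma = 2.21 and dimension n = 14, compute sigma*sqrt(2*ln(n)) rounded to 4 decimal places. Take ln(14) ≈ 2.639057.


ln(14) ≈ 2.639057.
2*ln(n) ≈ 5.278114.
sqrt(2*ln(n)) ≈ sqrt(5.278114) ≈ 2.297415.
threshold ≈ 2.21*2.297415 = 5.07728715 ≈ 5.0773.

5.0773


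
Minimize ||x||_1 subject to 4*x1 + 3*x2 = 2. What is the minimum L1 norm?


Axis intercepts:
  x1 = 1/2, x2 = 0: L1 = 1/2
  x1 = 0, x2 = 2/3: L1 = 2/3
x* = (1/2, 0)
||x*||_1 = 1/2.

1/2


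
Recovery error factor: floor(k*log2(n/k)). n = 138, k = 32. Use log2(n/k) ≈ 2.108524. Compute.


log2(n/k) = log2(138/32) ≈ 2.108524.
k*log2(n/k) ≈ 32*2.108524 = 67.472768.
floor(67.472768) = 67.

67


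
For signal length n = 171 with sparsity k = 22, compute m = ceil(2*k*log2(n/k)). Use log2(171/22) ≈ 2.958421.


log2(n/k) = log2(171/22) ≈ 2.958421.
2*k*log2(n/k) ≈ 2*22*2.958421 = 130.170524.
m = ceil(130.170524) = 131.

131


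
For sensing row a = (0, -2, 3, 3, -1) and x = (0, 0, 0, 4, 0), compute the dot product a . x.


Non-zero terms: ['3*4']
Products: [12]
y = sum = 12.

12


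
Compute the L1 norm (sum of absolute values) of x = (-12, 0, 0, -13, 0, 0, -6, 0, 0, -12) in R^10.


Non-zero entries: [(0, -12), (3, -13), (6, -6), (9, -12)]
Absolute values: [12, 13, 6, 12]
||x||_1 = sum = 43.

43


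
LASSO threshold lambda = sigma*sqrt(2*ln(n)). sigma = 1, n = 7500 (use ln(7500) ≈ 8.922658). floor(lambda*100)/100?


ln(7500) ≈ 8.922658.
2*ln(n) ≈ 17.845316.
sqrt(2*ln(n)) ≈ sqrt(17.845316) ≈ 4.224372.
lambda ≈ 1*4.224372 = 4.224372.
floor(lambda*100)/100 = 4.22.

4.22


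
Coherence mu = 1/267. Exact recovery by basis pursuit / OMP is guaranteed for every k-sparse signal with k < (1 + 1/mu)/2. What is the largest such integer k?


1/mu = 267.
1 + 1/mu = 268.
(1 + 1/mu)/2 = 134 is an integer and the inequality is strict, so k_max = 134 - 1 = 133.

133


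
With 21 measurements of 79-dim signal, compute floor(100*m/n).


100*m/n = 100*21/79 ≈ 26.5823.
floor = 26.

26


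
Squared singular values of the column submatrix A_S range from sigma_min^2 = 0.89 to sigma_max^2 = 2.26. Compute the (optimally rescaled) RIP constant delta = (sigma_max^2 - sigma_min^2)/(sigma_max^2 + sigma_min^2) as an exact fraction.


lambda_max - lambda_min = 2.26 - 0.89 = 1.37.
lambda_max + lambda_min = 2.26 + 0.89 = 3.15.
delta = 1.37/3.15 = 137/315.

137/315


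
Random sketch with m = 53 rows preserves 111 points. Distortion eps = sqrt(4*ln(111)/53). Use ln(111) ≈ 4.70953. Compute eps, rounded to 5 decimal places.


ln(111) ≈ 4.70953.
4*ln(N)/m ≈ 4*4.70953/53 ≈ 0.35543623.
eps = sqrt(0.35543623) ≈ 0.5961847 ≈ 0.59618.

0.59618


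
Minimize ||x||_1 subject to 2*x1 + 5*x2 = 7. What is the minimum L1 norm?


Axis intercepts:
  x1 = 7/2, x2 = 0: L1 = 7/2
  x1 = 0, x2 = 7/5: L1 = 7/5
x* = (0, 7/5)
||x*||_1 = 7/5.

7/5


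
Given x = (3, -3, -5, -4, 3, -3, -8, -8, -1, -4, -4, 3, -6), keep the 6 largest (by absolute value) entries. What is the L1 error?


Sorted |x_i| descending: [8, 8, 6, 5, 4, 4, 4, 3, 3, 3, 3, 3, 1]
Keep top 6: [8, 8, 6, 5, 4, 4]
Tail entries: [4, 3, 3, 3, 3, 3, 1]
L1 error = sum of tail = 20.

20


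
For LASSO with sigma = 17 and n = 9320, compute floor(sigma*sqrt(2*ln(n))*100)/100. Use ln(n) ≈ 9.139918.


ln(9320) ≈ 9.139918.
2*ln(n) ≈ 18.279836.
sqrt(2*ln(n)) ≈ sqrt(18.279836) ≈ 4.275492.
lambda ≈ 17*4.275492 = 72.683364.
floor(lambda*100)/100 = 72.68.

72.68


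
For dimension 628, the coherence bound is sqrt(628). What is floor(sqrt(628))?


25^2 = 625 <= 628 < 676 = 26^2, so 25 <= sqrt(628) < 26.
floor(sqrt(628)) = 25.

25


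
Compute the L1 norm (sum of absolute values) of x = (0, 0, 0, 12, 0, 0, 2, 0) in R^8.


Non-zero entries: [(3, 12), (6, 2)]
Absolute values: [12, 2]
||x||_1 = sum = 14.

14


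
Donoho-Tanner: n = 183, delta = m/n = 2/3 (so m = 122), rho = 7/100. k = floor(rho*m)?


m = 2/3*183 = 122.
rho = 7/100.
rho*m = 7/100*122 = 8.54.
k = floor(8.54) = 8.

8


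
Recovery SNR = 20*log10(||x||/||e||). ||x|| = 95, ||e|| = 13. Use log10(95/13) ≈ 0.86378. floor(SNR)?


||x||/||e|| = 95/13.
log10(95/13) ≈ 0.86378.
20*log10(||x||/||e||) ≈ 20*0.86378 = 17.2756.
floor(17.2756) = 17.

17


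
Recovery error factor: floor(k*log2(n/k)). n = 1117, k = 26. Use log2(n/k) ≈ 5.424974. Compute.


log2(n/k) = log2(1117/26) ≈ 5.424974.
k*log2(n/k) ≈ 26*5.424974 = 141.049324.
floor(141.049324) = 141.

141


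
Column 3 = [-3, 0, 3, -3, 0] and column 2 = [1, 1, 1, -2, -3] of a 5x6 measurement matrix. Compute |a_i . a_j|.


Inner product: -3*1 + 0*1 + 3*1 + -3*-2 + 0*-3
Products: [-3, 0, 3, 6, 0]
Sum = 6.
|dot| = 6.

6


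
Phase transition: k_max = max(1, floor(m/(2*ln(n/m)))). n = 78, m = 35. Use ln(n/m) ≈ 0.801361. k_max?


n/m = 78/35.
ln(n/m) ≈ 0.801361.
2*ln(n/m) ≈ 1.602722.
m/(2*ln(n/m)) ≈ 35/1.602722 ≈ 21.8378.
floor = 21.
k_max = max(1, 21) = 21.

21


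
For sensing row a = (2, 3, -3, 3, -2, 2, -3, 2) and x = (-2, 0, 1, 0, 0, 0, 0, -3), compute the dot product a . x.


Non-zero terms: ['2*-2', '-3*1', '2*-3']
Products: [-4, -3, -6]
y = sum = -13.

-13


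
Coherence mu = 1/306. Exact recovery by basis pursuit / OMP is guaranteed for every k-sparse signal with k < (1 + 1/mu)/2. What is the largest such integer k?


1/mu = 306.
1 + 1/mu = 307.
(1 + 1/mu)/2 = 153.5 is not an integer, so k_max = floor(153.5) = 153.

153


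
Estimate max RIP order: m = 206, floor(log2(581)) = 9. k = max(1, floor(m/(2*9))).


floor(log2(581)) = 9.
2*9 = 18.
m/(2*floor(log2(n))) = 206/18 ≈ 11.4444.
floor = 11.
k = max(1, 11) = 11.

11


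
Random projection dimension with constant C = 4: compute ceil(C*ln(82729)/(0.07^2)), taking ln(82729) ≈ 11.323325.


ln(82729) ≈ 11.323325.
eps^2 = 0.07^2 = 0.0049.
C*ln(N)/eps^2 ≈ 4*11.323325/0.0049 ≈ 9243.5306.
m = ceil(9243.5306) = 9244.

9244


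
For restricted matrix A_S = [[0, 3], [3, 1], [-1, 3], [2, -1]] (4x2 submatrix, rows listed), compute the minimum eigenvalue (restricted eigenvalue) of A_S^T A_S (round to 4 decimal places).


A_S^T A_S = [[14, -2], [-2, 20]].
trace = 34.
det = 276.
disc = trace^2 - 4*det = 1156 - 4*276 = 52.
sqrt(52) ≈ 7.211103.
lam_min = (34 - sqrt(52))/2 ≈ (34 - 7.211103)/2 = 13.3944485 ≈ 13.3944.

13.3944


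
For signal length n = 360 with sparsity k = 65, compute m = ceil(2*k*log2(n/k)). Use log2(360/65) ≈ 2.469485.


log2(n/k) = log2(360/65) ≈ 2.469485.
2*k*log2(n/k) ≈ 2*65*2.469485 = 321.03305.
m = ceil(321.03305) = 322.

322


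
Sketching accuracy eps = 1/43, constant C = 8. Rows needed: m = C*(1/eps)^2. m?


1/eps = 43.
(1/eps)^2 = 1849.
m = 8*1849 = 14792.

14792


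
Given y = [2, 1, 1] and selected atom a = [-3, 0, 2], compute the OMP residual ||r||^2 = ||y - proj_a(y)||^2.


a^T a = 13.
a^T y = -4.
coeff = -4/13 = -4/13.
||r||^2 = 62/13.

62/13


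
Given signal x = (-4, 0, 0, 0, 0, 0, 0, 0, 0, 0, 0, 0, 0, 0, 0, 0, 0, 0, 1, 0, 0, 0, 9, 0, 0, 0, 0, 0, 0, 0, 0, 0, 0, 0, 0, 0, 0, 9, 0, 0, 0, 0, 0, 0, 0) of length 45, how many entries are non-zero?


Non-zero positions: [0, 18, 22, 37].
Sparsity = 4.

4


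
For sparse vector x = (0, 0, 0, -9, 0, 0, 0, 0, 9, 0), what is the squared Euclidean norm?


Non-zero entries: [(3, -9), (8, 9)]
Squares: [81, 81]
||x||_2^2 = sum = 162.

162


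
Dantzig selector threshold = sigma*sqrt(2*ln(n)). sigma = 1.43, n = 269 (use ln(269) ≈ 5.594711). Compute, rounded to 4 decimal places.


ln(269) ≈ 5.594711.
2*ln(n) ≈ 11.189422.
sqrt(2*ln(n)) ≈ sqrt(11.189422) ≈ 3.345059.
threshold ≈ 1.43*3.345059 = 4.78343437 ≈ 4.7834.

4.7834


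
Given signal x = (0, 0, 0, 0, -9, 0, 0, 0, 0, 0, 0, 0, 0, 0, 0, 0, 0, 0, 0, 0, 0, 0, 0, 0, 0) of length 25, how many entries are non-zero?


Non-zero positions: [4].
Sparsity = 1.

1


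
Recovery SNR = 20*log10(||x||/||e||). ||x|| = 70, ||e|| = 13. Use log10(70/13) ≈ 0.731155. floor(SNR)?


||x||/||e|| = 70/13.
log10(70/13) ≈ 0.731155.
20*log10(||x||/||e||) ≈ 20*0.731155 = 14.6231.
floor(14.6231) = 14.

14


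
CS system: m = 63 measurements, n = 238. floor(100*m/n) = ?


100*m/n = 100*63/238 ≈ 26.4706.
floor = 26.

26


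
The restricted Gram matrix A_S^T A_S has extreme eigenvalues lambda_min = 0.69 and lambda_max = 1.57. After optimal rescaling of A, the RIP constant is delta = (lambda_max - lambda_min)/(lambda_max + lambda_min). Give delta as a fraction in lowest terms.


lambda_max - lambda_min = 1.57 - 0.69 = 0.88.
lambda_max + lambda_min = 1.57 + 0.69 = 2.26.
delta = 0.88/2.26 = 88/226 = 44/113.

44/113


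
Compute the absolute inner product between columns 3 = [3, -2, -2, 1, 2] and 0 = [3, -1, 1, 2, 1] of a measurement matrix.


Inner product: 3*3 + -2*-1 + -2*1 + 1*2 + 2*1
Products: [9, 2, -2, 2, 2]
Sum = 13.
|dot| = 13.

13


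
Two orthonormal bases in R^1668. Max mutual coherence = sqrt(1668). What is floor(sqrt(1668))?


40^2 = 1600 <= 1668 < 1681 = 41^2, so 40 <= sqrt(1668) < 41.
floor(sqrt(1668)) = 40.

40


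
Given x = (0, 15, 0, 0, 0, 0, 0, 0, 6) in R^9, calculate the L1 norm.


Non-zero entries: [(1, 15), (8, 6)]
Absolute values: [15, 6]
||x||_1 = sum = 21.

21


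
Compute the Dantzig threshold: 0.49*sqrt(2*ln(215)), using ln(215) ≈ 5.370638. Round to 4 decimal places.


ln(215) ≈ 5.370638.
2*ln(n) ≈ 10.741276.
sqrt(2*ln(n)) ≈ sqrt(10.741276) ≈ 3.277389.
threshold ≈ 0.49*3.277389 = 1.60592061 ≈ 1.6059.

1.6059


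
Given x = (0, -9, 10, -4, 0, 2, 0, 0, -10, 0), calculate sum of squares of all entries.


Non-zero entries: [(1, -9), (2, 10), (3, -4), (5, 2), (8, -10)]
Squares: [81, 100, 16, 4, 100]
||x||_2^2 = sum = 301.

301


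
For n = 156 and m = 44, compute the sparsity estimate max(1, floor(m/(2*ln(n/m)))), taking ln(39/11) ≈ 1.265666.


n/m = 156/44 = 39/11.
ln(n/m) ≈ 1.265666.
2*ln(n/m) ≈ 2.531332.
m/(2*ln(n/m)) ≈ 44/2.531332 ≈ 17.3822.
floor = 17.
k_max = max(1, 17) = 17.

17


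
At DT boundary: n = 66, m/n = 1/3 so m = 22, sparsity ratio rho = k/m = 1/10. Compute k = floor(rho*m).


m = 1/3*66 = 22.
rho = 1/10.
rho*m = 1/10*22 = 2.2.
k = floor(2.2) = 2.

2


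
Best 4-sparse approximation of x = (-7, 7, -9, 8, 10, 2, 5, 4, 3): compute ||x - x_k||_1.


Sorted |x_i| descending: [10, 9, 8, 7, 7, 5, 4, 3, 2]
Keep top 4: [10, 9, 8, 7]
Tail entries: [7, 5, 4, 3, 2]
L1 error = sum of tail = 21.

21


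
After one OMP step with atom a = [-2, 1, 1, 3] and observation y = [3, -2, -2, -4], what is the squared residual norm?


a^T a = 15.
a^T y = -22.
coeff = -22/15 = -22/15.
||r||^2 = 11/15.

11/15


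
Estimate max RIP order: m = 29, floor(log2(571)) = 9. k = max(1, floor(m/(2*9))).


floor(log2(571)) = 9.
2*9 = 18.
m/(2*floor(log2(n))) = 29/18 ≈ 1.6111.
floor = 1.
k = max(1, 1) = 1.

1


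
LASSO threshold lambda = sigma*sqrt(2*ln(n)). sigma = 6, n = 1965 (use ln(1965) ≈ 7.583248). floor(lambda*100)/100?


ln(1965) ≈ 7.583248.
2*ln(n) ≈ 15.166496.
sqrt(2*ln(n)) ≈ sqrt(15.166496) ≈ 3.894419.
lambda ≈ 6*3.894419 = 23.366514.
floor(lambda*100)/100 = 23.36.

23.36


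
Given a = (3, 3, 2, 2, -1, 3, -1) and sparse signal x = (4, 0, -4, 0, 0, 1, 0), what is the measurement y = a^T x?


Non-zero terms: ['3*4', '2*-4', '3*1']
Products: [12, -8, 3]
y = sum = 7.

7


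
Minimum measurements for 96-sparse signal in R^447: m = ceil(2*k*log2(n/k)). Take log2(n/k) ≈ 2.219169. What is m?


log2(n/k) = log2(447/96) ≈ 2.219169.
2*k*log2(n/k) ≈ 2*96*2.219169 = 426.080448.
m = ceil(426.080448) = 427.

427


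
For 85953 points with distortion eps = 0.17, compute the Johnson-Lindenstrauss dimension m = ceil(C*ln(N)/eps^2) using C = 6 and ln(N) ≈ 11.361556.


ln(85953) ≈ 11.361556.
eps^2 = 0.17^2 = 0.0289.
C*ln(N)/eps^2 ≈ 6*11.361556/0.0289 ≈ 2358.8006.
m = ceil(2358.8006) = 2359.

2359


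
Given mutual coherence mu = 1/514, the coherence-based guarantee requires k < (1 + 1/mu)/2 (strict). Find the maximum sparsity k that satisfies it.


1/mu = 514.
1 + 1/mu = 515.
(1 + 1/mu)/2 = 257.5 is not an integer, so k_max = floor(257.5) = 257.

257


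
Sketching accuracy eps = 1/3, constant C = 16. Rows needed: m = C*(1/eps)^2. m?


1/eps = 3.
(1/eps)^2 = 9.
m = 16*9 = 144.

144


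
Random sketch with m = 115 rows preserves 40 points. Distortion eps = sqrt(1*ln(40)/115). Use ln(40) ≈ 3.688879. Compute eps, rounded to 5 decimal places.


ln(40) ≈ 3.688879.
1*ln(N)/m ≈ 1*3.688879/115 ≈ 0.03207721.
eps = sqrt(0.03207721) ≈ 0.1791011 ≈ 0.17910.

0.17910


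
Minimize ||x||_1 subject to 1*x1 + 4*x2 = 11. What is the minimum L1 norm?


Axis intercepts:
  x1 = 11, x2 = 0: L1 = 11
  x1 = 0, x2 = 11/4: L1 = 11/4
x* = (0, 11/4)
||x*||_1 = 11/4.

11/4


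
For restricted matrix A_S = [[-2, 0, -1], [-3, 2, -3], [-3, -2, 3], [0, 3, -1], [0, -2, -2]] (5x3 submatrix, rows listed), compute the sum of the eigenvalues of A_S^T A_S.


Sum of eigenvalues of A_S^T A_S = trace(A_S^T A_S) = sum of squared column norms of A_S.
A_S^T A_S diagonal: [22, 21, 24].
trace = 22 + 21 + 24 = 67.

67


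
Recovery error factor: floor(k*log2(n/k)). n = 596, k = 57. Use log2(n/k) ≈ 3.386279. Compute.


log2(n/k) = log2(596/57) ≈ 3.386279.
k*log2(n/k) ≈ 57*3.386279 = 193.017903.
floor(193.017903) = 193.

193


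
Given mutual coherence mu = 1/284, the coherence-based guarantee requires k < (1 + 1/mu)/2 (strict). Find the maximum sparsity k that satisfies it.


1/mu = 284.
1 + 1/mu = 285.
(1 + 1/mu)/2 = 142.5 is not an integer, so k_max = floor(142.5) = 142.

142


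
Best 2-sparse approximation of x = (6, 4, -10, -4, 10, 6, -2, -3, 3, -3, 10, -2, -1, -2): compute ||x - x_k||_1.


Sorted |x_i| descending: [10, 10, 10, 6, 6, 4, 4, 3, 3, 3, 2, 2, 2, 1]
Keep top 2: [10, 10]
Tail entries: [10, 6, 6, 4, 4, 3, 3, 3, 2, 2, 2, 1]
L1 error = sum of tail = 46.

46


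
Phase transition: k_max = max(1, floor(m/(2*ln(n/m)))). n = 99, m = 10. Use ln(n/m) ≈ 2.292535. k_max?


n/m = 99/10.
ln(n/m) ≈ 2.292535.
2*ln(n/m) ≈ 4.58507.
m/(2*ln(n/m)) ≈ 10/4.58507 ≈ 2.181.
floor = 2.
k_max = max(1, 2) = 2.

2


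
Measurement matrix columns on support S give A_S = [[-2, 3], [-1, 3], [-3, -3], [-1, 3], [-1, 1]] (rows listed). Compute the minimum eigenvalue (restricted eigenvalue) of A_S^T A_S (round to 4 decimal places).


A_S^T A_S = [[16, -4], [-4, 37]].
trace = 53.
det = 576.
disc = trace^2 - 4*det = 2809 - 4*576 = 505.
sqrt(505) ≈ 22.472205.
lam_min = (53 - sqrt(505))/2 ≈ (53 - 22.472205)/2 = 15.2638975 ≈ 15.2639.

15.2639


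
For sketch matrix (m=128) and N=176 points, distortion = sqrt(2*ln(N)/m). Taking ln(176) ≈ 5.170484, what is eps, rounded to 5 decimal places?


ln(176) ≈ 5.170484.
2*ln(N)/m ≈ 2*5.170484/128 ≈ 0.08078881.
eps = sqrt(0.08078881) ≈ 0.2842337 ≈ 0.28423.

0.28423


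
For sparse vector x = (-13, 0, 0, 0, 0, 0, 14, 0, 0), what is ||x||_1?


Non-zero entries: [(0, -13), (6, 14)]
Absolute values: [13, 14]
||x||_1 = sum = 27.

27


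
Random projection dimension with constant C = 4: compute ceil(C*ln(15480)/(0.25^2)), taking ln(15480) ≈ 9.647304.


ln(15480) ≈ 9.647304.
eps^2 = 0.25^2 = 0.0625.
C*ln(N)/eps^2 ≈ 4*9.647304/0.0625 ≈ 617.4275.
m = ceil(617.4275) = 618.

618


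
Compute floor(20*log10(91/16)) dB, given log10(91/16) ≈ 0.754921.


||x||/||e|| = 91/16.
log10(91/16) ≈ 0.754921.
20*log10(||x||/||e||) ≈ 20*0.754921 = 15.09842.
floor(15.09842) = 15.

15


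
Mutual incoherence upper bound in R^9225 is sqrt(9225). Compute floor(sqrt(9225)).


96^2 = 9216 <= 9225 < 9409 = 97^2, so 96 <= sqrt(9225) < 97.
floor(sqrt(9225)) = 96.

96


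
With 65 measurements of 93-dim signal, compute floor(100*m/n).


100*m/n = 100*65/93 ≈ 69.8925.
floor = 69.

69


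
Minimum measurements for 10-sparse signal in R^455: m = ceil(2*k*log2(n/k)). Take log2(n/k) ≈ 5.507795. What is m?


log2(n/k) = log2(455/10) ≈ 5.507795.
2*k*log2(n/k) ≈ 2*10*5.507795 = 110.1559.
m = ceil(110.1559) = 111.

111


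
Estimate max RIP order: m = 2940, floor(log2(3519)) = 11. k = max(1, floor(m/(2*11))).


floor(log2(3519)) = 11.
2*11 = 22.
m/(2*floor(log2(n))) = 2940/22 ≈ 133.6364.
floor = 133.
k = max(1, 133) = 133.

133


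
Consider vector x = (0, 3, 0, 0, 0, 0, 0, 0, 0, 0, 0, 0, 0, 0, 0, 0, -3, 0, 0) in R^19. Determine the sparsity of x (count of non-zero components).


Non-zero positions: [1, 16].
Sparsity = 2.

2


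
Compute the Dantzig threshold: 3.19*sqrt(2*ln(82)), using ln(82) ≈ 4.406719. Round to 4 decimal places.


ln(82) ≈ 4.406719.
2*ln(n) ≈ 8.813438.
sqrt(2*ln(n)) ≈ sqrt(8.813438) ≈ 2.968744.
threshold ≈ 3.19*2.968744 = 9.47029336 ≈ 9.4703.

9.4703


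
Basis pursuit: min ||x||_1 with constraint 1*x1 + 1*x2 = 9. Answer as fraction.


Axis intercepts:
  x1 = 9, x2 = 0: L1 = 9
  x1 = 0, x2 = 9: L1 = 9
x* = (9, 0)
||x*||_1 = 9.

9


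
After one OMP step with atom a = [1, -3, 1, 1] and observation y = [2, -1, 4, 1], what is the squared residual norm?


a^T a = 12.
a^T y = 10.
coeff = 10/12 = 5/6.
||r||^2 = 41/3.

41/3


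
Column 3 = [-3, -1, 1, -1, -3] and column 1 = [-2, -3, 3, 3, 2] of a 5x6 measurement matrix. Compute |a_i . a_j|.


Inner product: -3*-2 + -1*-3 + 1*3 + -1*3 + -3*2
Products: [6, 3, 3, -3, -6]
Sum = 3.
|dot| = 3.

3


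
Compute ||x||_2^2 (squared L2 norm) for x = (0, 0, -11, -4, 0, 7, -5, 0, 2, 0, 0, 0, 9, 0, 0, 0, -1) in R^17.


Non-zero entries: [(2, -11), (3, -4), (5, 7), (6, -5), (8, 2), (12, 9), (16, -1)]
Squares: [121, 16, 49, 25, 4, 81, 1]
||x||_2^2 = sum = 297.

297


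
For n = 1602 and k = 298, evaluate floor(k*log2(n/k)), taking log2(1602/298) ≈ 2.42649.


log2(n/k) = log2(1602/298) ≈ 2.42649.
k*log2(n/k) ≈ 298*2.42649 = 723.09402.
floor(723.09402) = 723.

723
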